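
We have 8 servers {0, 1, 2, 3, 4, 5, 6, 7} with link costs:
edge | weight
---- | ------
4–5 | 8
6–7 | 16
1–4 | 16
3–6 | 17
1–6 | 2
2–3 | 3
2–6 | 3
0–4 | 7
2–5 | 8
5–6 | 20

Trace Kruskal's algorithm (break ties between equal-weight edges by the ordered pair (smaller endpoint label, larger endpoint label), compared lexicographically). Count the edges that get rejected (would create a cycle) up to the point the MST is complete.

1

Kruskal's algorithm — process edges by increasing weight (ties by edge label):
1–6 (2): add — endpoints in different components.
2–3 (3): add — endpoints in different components.
2–6 (3): add — endpoints in different components.
0–4 (7): add — endpoints in different components.
2–5 (8): add — endpoints in different components.
4–5 (8): add — endpoints in different components.
1–4 (16): skip — 1 and 4 already connected.
6–7 (16): add — endpoints in different components.
Edges rejected before the tree was complete: 1.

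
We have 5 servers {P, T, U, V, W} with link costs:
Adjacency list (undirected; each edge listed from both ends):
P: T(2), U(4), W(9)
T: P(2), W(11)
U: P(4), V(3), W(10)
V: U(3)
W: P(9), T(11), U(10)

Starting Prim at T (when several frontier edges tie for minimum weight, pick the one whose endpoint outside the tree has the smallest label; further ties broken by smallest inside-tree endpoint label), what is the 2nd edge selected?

Prim, starting at T.
Step 1: frontier [P–T 2, T–W 11] → take P–T (2); add P.
Step 2: frontier [P–U 4, P–W 9, T–W 11] → take P–U (4); add U.
Step 3: frontier [P–W 9, T–W 11, U–V 3, U–W 10] → take U–V (3); add V.
Step 4: frontier [P–W 9, T–W 11, U–W 10] → take P–W (9); add W.
The 2nd edge added is P–U.

P-U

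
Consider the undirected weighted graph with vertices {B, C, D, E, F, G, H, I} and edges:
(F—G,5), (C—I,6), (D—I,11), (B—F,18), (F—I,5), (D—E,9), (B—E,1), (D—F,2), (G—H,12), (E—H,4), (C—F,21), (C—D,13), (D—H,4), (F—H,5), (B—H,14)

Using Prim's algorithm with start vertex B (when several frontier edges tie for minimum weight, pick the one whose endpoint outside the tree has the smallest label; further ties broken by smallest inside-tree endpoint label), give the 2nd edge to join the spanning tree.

E-H

Prim's algorithm from B:
Step 1: cheapest edge leaving the tree is B—E (1); add E.
Step 2: cheapest edge leaving the tree is E—H (4); add H.
Step 3: cheapest edge leaving the tree is D—H (4); add D.
Step 4: cheapest edge leaving the tree is D—F (2); add F.
Step 5: cheapest edge leaving the tree is F—G (5); add G.
Step 6: cheapest edge leaving the tree is F—I (5); add I.
Step 7: cheapest edge leaving the tree is C—I (6); add C.
The 2nd edge added is E—H.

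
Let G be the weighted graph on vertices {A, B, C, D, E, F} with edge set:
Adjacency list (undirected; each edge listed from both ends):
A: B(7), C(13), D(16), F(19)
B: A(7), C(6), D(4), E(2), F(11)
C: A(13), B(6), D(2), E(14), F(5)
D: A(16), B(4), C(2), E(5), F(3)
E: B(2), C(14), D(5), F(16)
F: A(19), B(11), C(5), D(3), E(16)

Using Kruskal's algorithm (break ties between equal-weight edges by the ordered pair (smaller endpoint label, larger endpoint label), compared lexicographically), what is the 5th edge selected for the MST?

Sort edges by weight, then run Kruskal:
B E (2): add — endpoints in different components.
C D (2): add — endpoints in different components.
D F (3): add — endpoints in different components.
B D (4): add — endpoints in different components.
C F (5): skip — C and F already connected.
D E (5): skip — D and E already connected.
B C (6): skip — B and C already connected.
A B (7): add — endpoints in different components.
The 5th edge added is A B.

A-B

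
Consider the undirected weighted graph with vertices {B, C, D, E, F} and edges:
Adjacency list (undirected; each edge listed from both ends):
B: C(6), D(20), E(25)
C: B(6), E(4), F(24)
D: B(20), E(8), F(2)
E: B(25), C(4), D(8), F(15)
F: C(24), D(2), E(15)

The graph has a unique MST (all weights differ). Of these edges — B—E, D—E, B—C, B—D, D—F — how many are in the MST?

Kruskal: consider edges lightest-first.
D—F (2): add. Components now {B} {C} {D,F} {E}
C—E (4): add. Components now {B} {C,E} {D,F}
B—C (6): add. Components now {B,C,E} {D,F}
D—E (8): add. Components now {B,C,D,E,F}
MST edge set: {D—F, C—E, B—C, D—E}.
Of the listed edges, {D—E, B—C, D—F} are in the MST → 3.

3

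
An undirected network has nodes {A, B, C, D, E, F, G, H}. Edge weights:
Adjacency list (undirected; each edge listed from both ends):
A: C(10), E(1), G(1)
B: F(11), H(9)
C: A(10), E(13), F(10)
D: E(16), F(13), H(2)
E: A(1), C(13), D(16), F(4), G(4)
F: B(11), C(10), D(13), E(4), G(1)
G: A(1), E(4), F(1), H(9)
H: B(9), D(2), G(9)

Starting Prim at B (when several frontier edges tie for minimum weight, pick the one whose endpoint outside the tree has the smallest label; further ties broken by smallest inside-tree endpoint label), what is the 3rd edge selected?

Prim, starting at B.
Step 1: frontier [B-H 9, B-F 11] → take B-H (9); add H.
Step 2: frontier [B-F 11, D-H 2, G-H 9] → take D-H (2); add D.
Step 3: frontier [B-F 11, D-F 13, D-E 16, G-H 9] → take G-H (9); add G.
Step 4: frontier [B-F 11, D-F 13, D-E 16, A-G 1, F-G 1, E-G 4] → take A-G (1); add A.
Step 5: frontier [A-E 1, A-C 10, B-F 11, D-F 13, D-E 16, F-G 1, E-G 4] → take A-E (1); add E.
Step 6: frontier [A-C 10, B-F 11, D-F 13, E-F 4, C-E 13, F-G 1] → take F-G (1); add F.
Step 7: frontier [A-C 10, C-E 13, C-F 10] → take A-C (10); add C.
The 3rd edge added is G-H.

G-H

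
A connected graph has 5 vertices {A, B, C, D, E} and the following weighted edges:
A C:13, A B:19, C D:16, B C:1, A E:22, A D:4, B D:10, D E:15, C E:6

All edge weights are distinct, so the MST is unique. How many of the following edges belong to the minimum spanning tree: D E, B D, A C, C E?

2

Kruskal: consider edges lightest-first.
B C (1): add. Components now {A} {B,C} {D} {E}
A D (4): add. Components now {A,D} {B,C} {E}
C E (6): add. Components now {A,D} {B,C,E}
B D (10): add. Components now {A,B,C,D,E}
MST edge set: {B C, A D, C E, B D}.
Of the listed edges, {B D, C E} are in the MST → 2.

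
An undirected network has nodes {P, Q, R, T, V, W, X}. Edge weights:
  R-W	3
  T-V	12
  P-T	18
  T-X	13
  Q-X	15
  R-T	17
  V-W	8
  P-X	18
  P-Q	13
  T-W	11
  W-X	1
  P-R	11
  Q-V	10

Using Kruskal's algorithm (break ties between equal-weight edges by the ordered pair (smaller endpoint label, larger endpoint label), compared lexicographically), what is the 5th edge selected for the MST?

Kruskal: consider edges lightest-first.
W-X (1): add. Components now {W,X} {P} {T} {V} {R} {Q}
R-W (3): add. Components now {R,W,X} {P} {T} {V} {Q}
V-W (8): add. Components now {R,V,W,X} {P} {T} {Q}
Q-V (10): add. Components now {Q,R,V,W,X} {P} {T}
P-R (11): add. Components now {P,Q,R,V,W,X} {T}
T-W (11): add. Components now {P,Q,R,T,V,W,X}
The 5th edge added is P-R.

P-R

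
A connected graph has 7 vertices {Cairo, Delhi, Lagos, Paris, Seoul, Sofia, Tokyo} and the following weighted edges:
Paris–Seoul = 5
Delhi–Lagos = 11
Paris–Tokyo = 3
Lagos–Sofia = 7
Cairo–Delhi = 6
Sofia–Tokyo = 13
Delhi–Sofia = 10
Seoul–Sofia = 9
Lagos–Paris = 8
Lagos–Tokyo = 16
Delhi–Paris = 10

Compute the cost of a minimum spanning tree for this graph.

39

Prim's algorithm from Sofia:
Step 1: frontier [Lagos–Sofia 7, Seoul–Sofia 9, Delhi–Sofia 10, Sofia–Tokyo 13] → take Lagos–Sofia (7); add Lagos.
Step 2: frontier [Lagos–Paris 8, Delhi–Lagos 11, Lagos–Tokyo 16, Seoul–Sofia 9, Delhi–Sofia 10, Sofia–Tokyo 13] → take Lagos–Paris (8); add Paris.
Step 3: frontier [Delhi–Lagos 11, Lagos–Tokyo 16, Paris–Tokyo 3, Paris–Seoul 5, Delhi–Paris 10, Seoul–Sofia 9, Delhi–Sofia 10, Sofia–Tokyo 13] → take Paris–Tokyo (3); add Tokyo.
Step 4: frontier [Delhi–Lagos 11, Paris–Seoul 5, Delhi–Paris 10, Seoul–Sofia 9, Delhi–Sofia 10] → take Paris–Seoul (5); add Seoul.
Step 5: frontier [Delhi–Lagos 11, Delhi–Paris 10, Delhi–Sofia 10] → take Delhi–Paris (10); add Delhi.
Step 6: frontier [Cairo–Delhi 6] → take Cairo–Delhi (6); add Cairo.
MST edges: Lagos–Sofia, Lagos–Paris, Paris–Tokyo, Paris–Seoul, Delhi–Paris, Cairo–Delhi; total weight 7+8+3+5+10+6 = 39.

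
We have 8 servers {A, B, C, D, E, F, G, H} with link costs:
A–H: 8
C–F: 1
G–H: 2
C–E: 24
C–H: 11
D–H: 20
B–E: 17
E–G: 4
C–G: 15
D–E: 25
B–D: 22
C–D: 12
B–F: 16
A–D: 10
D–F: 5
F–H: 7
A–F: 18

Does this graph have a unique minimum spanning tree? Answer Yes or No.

Sort edges by weight, then run Kruskal:
C–F (1): add — endpoints in different components.
G–H (2): add — endpoints in different components.
E–G (4): add — endpoints in different components.
D–F (5): add — endpoints in different components.
F–H (7): add — endpoints in different components.
A–H (8): add — endpoints in different components.
A–D (10): skip — A and D already connected.
C–H (11): skip — C and H already connected.
C–D (12): skip — C and D already connected.
C–G (15): skip — C and G already connected.
B–F (16): add — endpoints in different components.
Every non-tree edge has weight strictly greater than the heaviest edge on the tree path between its endpoints, so the MST is unique.

Yes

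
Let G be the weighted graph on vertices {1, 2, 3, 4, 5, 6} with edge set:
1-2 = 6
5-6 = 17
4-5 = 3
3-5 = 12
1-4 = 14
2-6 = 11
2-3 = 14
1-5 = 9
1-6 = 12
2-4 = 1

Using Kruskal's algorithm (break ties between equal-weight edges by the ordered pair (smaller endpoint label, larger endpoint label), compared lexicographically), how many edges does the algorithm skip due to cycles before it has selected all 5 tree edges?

2

Sort edges by weight, then run Kruskal:
2-4 (1): add. Components now {1} {2,4} {3} {5} {6}
4-5 (3): add. Components now {1} {2,4,5} {3} {6}
1-2 (6): add. Components now {1,2,4,5} {3} {6}
1-5 (9): skip — 1 and 5 already connected.
2-6 (11): add. Components now {1,2,4,5,6} {3}
1-6 (12): skip — 1 and 6 already connected.
3-5 (12): add. Components now {1,2,3,4,5,6}
Edges rejected before the tree was complete: 2.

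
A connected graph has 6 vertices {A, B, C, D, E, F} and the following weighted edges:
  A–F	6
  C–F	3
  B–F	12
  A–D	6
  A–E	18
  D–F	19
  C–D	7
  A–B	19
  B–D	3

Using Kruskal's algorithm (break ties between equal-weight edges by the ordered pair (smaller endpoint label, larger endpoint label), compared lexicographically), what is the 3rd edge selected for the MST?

A-D

Sort edges by weight, then run Kruskal:
B–D (3): add — endpoints in different components.
C–F (3): add — endpoints in different components.
A–D (6): add — endpoints in different components.
A–F (6): add — endpoints in different components.
C–D (7): skip — C and D already connected.
B–F (12): skip — B and F already connected.
A–E (18): add — endpoints in different components.
The 3rd edge added is A–D.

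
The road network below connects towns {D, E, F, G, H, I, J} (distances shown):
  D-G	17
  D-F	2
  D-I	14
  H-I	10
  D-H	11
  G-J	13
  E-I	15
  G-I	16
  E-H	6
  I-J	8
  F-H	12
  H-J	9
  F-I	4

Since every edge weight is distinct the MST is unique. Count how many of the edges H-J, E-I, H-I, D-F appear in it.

Sort edges by weight, then run Kruskal:
D-F (2): add. Components now {D,F} {E} {G} {H} {I} {J}
F-I (4): add. Components now {D,F,I} {E} {G} {H} {J}
E-H (6): add. Components now {D,F,I} {E,H} {G} {J}
I-J (8): add. Components now {D,F,I,J} {E,H} {G}
H-J (9): add. Components now {D,E,F,H,I,J} {G}
H-I (10): skip — H and I already connected.
D-H (11): skip — D and H already connected.
F-H (12): skip — F and H already connected.
G-J (13): add. Components now {D,E,F,G,H,I,J}
MST edge set: {D-F, F-I, E-H, I-J, H-J, G-J}.
Of the listed edges, {H-J, D-F} are in the MST → 2.

2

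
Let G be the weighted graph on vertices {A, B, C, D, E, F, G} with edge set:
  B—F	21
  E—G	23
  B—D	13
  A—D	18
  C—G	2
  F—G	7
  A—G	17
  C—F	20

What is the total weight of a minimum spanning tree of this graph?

Kruskal: consider edges lightest-first.
C—G (2): add. Components now {A} {B} {C,G} {D} {E} {F}
F—G (7): add. Components now {A} {B} {C,F,G} {D} {E}
B—D (13): add. Components now {A} {B,D} {C,F,G} {E}
A—G (17): add. Components now {A,C,F,G} {B,D} {E}
A—D (18): add. Components now {A,B,C,D,F,G} {E}
C—F (20): skip — C and F already connected.
B—F (21): skip — B and F already connected.
E—G (23): add. Components now {A,B,C,D,E,F,G}
MST edges: C—G, F—G, B—D, A—G, A—D, E—G; total weight 2+7+13+17+18+23 = 80.

80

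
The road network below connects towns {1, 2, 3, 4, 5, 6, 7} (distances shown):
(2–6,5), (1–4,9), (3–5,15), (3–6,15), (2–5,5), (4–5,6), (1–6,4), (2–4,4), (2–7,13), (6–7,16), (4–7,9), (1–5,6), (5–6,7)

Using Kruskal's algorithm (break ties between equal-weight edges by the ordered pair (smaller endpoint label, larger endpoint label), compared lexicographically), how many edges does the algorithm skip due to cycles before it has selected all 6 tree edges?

5

Kruskal's algorithm — process edges by increasing weight (ties by edge label):
1–6 (4): add. Components now {1,6} {2} {3} {4} {5} {7}
2–4 (4): add. Components now {1,6} {2,4} {3} {5} {7}
2–5 (5): add. Components now {1,6} {2,4,5} {3} {7}
2–6 (5): add. Components now {1,2,4,5,6} {3} {7}
1–5 (6): skip — 1 and 5 already connected.
4–5 (6): skip — 4 and 5 already connected.
5–6 (7): skip — 5 and 6 already connected.
1–4 (9): skip — 1 and 4 already connected.
4–7 (9): add. Components now {1,2,4,5,6,7} {3}
2–7 (13): skip — 2 and 7 already connected.
3–5 (15): add. Components now {1,2,3,4,5,6,7}
Edges rejected before the tree was complete: 5.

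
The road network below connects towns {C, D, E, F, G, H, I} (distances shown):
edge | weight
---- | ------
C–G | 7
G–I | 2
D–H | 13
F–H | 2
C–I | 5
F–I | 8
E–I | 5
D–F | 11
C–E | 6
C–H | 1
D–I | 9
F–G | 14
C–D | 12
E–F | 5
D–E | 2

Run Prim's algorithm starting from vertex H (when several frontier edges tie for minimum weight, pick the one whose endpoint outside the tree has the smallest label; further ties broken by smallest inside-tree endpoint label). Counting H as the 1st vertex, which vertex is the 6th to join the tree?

Grow the tree from H using Prim:
Step 1: cheapest edge leaving the tree is C–H (1); add C.
Step 2: cheapest edge leaving the tree is F–H (2); add F.
Step 3: cheapest edge leaving the tree is E–F (5); add E.
Step 4: cheapest edge leaving the tree is D–E (2); add D.
Step 5: cheapest edge leaving the tree is C–I (5); add I.
Step 6: cheapest edge leaving the tree is G–I (2); add G.
Vertex order: H, C, F, E, D, I, G. The 6th vertex is I.

I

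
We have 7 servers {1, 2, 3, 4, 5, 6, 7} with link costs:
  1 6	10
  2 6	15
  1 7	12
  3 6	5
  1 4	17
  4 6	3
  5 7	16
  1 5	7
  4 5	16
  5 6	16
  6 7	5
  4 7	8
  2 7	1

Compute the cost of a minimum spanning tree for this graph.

Kruskal's algorithm — process edges by increasing weight (ties by edge label):
2 7 (1): add — endpoints in different components.
4 6 (3): add — endpoints in different components.
3 6 (5): add — endpoints in different components.
6 7 (5): add — endpoints in different components.
1 5 (7): add — endpoints in different components.
4 7 (8): skip — 4 and 7 already connected.
1 6 (10): add — endpoints in different components.
MST edges: 2 7, 4 6, 3 6, 6 7, 1 5, 1 6; total weight 1+3+5+5+7+10 = 31.

31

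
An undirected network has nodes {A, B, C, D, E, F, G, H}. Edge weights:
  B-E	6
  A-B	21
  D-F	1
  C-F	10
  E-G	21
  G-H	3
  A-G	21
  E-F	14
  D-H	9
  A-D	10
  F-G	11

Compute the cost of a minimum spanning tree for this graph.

Sort edges by weight, then run Kruskal:
D-F (1): add — endpoints in different components.
G-H (3): add — endpoints in different components.
B-E (6): add — endpoints in different components.
D-H (9): add — endpoints in different components.
A-D (10): add — endpoints in different components.
C-F (10): add — endpoints in different components.
F-G (11): skip — F and G already connected.
E-F (14): add — endpoints in different components.
MST edges: D-F, G-H, B-E, D-H, A-D, C-F, E-F; total weight 1+3+6+9+10+10+14 = 53.

53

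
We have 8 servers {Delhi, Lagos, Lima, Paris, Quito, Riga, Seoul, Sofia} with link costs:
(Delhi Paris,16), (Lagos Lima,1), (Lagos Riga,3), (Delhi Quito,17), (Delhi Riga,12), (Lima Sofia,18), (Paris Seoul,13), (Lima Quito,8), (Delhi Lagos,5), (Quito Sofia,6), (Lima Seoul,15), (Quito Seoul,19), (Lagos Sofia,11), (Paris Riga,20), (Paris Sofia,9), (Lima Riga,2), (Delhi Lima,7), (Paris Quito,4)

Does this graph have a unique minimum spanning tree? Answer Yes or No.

Kruskal's algorithm — process edges by increasing weight (ties by edge label):
Lagos Lima (1): add — endpoints in different components.
Lima Riga (2): add — endpoints in different components.
Lagos Riga (3): skip — Riga and Lagos already connected.
Paris Quito (4): add — endpoints in different components.
Delhi Lagos (5): add — endpoints in different components.
Quito Sofia (6): add — endpoints in different components.
Delhi Lima (7): skip — Delhi and Lima already connected.
Lima Quito (8): add — endpoints in different components.
Paris Sofia (9): skip — Paris and Sofia already connected.
Lagos Sofia (11): skip — Sofia and Lagos already connected.
Delhi Riga (12): skip — Riga and Delhi already connected.
Paris Seoul (13): add — endpoints in different components.
Every non-tree edge has weight strictly greater than the heaviest edge on the tree path between its endpoints, so the MST is unique.

Yes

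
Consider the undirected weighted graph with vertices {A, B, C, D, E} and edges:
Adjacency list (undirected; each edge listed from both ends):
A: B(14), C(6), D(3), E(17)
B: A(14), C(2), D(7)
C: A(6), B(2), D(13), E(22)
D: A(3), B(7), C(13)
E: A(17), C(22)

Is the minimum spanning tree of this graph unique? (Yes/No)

Kruskal: consider edges lightest-first.
B-C (2): add. Components now {A} {B,C} {D} {E}
A-D (3): add. Components now {A,D} {B,C} {E}
A-C (6): add. Components now {A,B,C,D} {E}
B-D (7): skip — B and D already connected.
C-D (13): skip — C and D already connected.
A-B (14): skip — A and B already connected.
A-E (17): add. Components now {A,B,C,D,E}
Every non-tree edge has weight strictly greater than the heaviest edge on the tree path between its endpoints, so the MST is unique.

Yes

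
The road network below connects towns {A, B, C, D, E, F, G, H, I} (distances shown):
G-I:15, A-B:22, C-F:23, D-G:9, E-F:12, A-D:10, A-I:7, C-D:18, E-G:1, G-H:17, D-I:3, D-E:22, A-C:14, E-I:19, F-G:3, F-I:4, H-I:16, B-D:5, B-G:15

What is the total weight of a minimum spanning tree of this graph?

Grow the tree from G using Prim:
Step 1: cheapest edge leaving the tree is E-G (1); add E.
Step 2: cheapest edge leaving the tree is F-G (3); add F.
Step 3: cheapest edge leaving the tree is F-I (4); add I.
Step 4: cheapest edge leaving the tree is D-I (3); add D.
Step 5: cheapest edge leaving the tree is B-D (5); add B.
Step 6: cheapest edge leaving the tree is A-I (7); add A.
Step 7: cheapest edge leaving the tree is A-C (14); add C.
Step 8: cheapest edge leaving the tree is H-I (16); add H.
MST edges: E-G, F-G, F-I, D-I, B-D, A-I, A-C, H-I; total weight 1+3+4+3+5+7+14+16 = 53.

53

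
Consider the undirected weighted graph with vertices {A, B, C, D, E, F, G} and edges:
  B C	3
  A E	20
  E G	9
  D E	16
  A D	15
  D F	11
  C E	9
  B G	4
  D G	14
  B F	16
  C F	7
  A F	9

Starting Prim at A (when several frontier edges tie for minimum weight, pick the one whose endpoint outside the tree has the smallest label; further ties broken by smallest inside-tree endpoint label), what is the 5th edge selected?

C-E

Prim, starting at A.
Step 1: frontier [A F 9, A D 15, A E 20] → take A F (9); add F.
Step 2: frontier [A D 15, A E 20, C F 7, D F 11, B F 16] → take C F (7); add C.
Step 3: frontier [A D 15, A E 20, B C 3, C E 9, D F 11, B F 16] → take B C (3); add B.
Step 4: frontier [A D 15, A E 20, B G 4, C E 9, D F 11] → take B G (4); add G.
Step 5: frontier [A D 15, A E 20, C E 9, D F 11, E G 9, D G 14] → take C E (9); add E.
Step 6: frontier [A D 15, D E 16, D F 11, D G 14] → take D F (11); add D.
The 5th edge added is C E.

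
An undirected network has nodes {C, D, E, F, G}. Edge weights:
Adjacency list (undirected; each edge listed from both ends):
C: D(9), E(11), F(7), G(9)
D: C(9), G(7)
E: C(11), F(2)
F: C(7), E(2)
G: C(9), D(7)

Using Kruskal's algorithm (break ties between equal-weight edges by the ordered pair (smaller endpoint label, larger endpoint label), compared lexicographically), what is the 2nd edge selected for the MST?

C-F

Sort edges by weight, then run Kruskal:
E—F (2): add — endpoints in different components.
C—F (7): add — endpoints in different components.
D—G (7): add — endpoints in different components.
C—D (9): add — endpoints in different components.
The 2nd edge added is C—F.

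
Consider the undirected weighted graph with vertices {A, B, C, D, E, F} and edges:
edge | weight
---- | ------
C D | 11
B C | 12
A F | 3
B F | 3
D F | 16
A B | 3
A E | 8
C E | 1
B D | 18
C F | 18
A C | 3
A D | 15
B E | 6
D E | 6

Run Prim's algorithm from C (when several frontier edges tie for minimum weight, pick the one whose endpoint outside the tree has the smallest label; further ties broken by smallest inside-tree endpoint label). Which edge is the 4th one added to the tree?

Prim, starting at C.
Step 1: frontier [C E 1, A C 3, C D 11, B C 12, C F 18] → take C E (1); add E.
Step 2: frontier [A C 3, C D 11, B C 12, C F 18, B E 6, D E 6, A E 8] → take A C (3); add A.
Step 3: frontier [A B 3, A F 3, A D 15, C D 11, B C 12, C F 18, B E 6, D E 6] → take A B (3); add B.
Step 4: frontier [A F 3, A D 15, B F 3, B D 18, C D 11, C F 18, D E 6] → take A F (3); add F.
Step 5: frontier [A D 15, B D 18, C D 11, D E 6, D F 16] → take D E (6); add D.
The 4th edge added is A F.

A-F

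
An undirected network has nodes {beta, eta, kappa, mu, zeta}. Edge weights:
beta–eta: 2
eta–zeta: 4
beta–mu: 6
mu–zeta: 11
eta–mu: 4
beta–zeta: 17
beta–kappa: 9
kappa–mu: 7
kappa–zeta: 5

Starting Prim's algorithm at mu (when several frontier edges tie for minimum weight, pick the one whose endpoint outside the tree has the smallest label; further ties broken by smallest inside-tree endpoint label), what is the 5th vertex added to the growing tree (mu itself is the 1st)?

kappa

Prim, starting at mu.
Step 1: frontier [eta–mu 4, beta–mu 6, kappa–mu 7, mu–zeta 11] → take eta–mu (4); add eta.
Step 2: frontier [beta–eta 2, eta–zeta 4, beta–mu 6, kappa–mu 7, mu–zeta 11] → take beta–eta (2); add beta.
Step 3: frontier [beta–kappa 9, beta–zeta 17, eta–zeta 4, kappa–mu 7, mu–zeta 11] → take eta–zeta (4); add zeta.
Step 4: frontier [beta–kappa 9, kappa–mu 7, kappa–zeta 5] → take kappa–zeta (5); add kappa.
Vertex order: mu, eta, beta, zeta, kappa. The 5th vertex is kappa.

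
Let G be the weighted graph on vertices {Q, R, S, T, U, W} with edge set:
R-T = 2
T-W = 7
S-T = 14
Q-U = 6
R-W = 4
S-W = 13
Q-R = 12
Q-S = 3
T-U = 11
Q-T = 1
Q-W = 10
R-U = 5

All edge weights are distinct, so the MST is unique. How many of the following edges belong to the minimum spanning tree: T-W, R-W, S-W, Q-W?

Kruskal's algorithm — process edges by increasing weight (ties by edge label):
Q-T (1): add. Components now {R} {S} {Q,T} {W} {U}
R-T (2): add. Components now {Q,R,T} {S} {W} {U}
Q-S (3): add. Components now {Q,R,S,T} {W} {U}
R-W (4): add. Components now {Q,R,S,T,W} {U}
R-U (5): add. Components now {Q,R,S,T,U,W}
MST edge set: {Q-T, R-T, Q-S, R-W, R-U}.
Of the listed edges, {R-W} are in the MST → 1.

1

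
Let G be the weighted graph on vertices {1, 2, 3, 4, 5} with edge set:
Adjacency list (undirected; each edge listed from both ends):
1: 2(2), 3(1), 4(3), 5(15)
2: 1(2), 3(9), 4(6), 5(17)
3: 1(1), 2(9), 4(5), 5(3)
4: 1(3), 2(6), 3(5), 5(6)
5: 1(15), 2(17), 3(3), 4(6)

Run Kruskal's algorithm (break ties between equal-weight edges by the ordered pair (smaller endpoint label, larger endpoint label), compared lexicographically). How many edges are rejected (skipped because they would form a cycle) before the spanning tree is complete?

Kruskal: consider edges lightest-first.
1–3 (1): add — endpoints in different components.
1–2 (2): add — endpoints in different components.
1–4 (3): add — endpoints in different components.
3–5 (3): add — endpoints in different components.
Edges rejected before the tree was complete: 0.

0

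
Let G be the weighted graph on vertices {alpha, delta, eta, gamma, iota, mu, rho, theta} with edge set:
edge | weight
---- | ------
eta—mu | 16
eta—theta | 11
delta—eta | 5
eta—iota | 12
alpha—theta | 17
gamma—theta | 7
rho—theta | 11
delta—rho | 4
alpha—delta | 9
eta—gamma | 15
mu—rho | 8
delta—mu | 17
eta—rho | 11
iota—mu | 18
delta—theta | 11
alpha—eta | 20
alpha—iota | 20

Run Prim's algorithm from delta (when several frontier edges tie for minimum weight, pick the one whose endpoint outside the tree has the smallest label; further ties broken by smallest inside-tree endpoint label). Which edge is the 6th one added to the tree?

gamma-theta

Grow the tree from delta using Prim:
Step 1: cheapest edge leaving the tree is delta—rho (4); add rho.
Step 2: cheapest edge leaving the tree is delta—eta (5); add eta.
Step 3: cheapest edge leaving the tree is mu—rho (8); add mu.
Step 4: cheapest edge leaving the tree is alpha—delta (9); add alpha.
Step 5: cheapest edge leaving the tree is delta—theta (11); add theta.
Step 6: cheapest edge leaving the tree is gamma—theta (7); add gamma.
Step 7: cheapest edge leaving the tree is eta—iota (12); add iota.
The 6th edge added is gamma—theta.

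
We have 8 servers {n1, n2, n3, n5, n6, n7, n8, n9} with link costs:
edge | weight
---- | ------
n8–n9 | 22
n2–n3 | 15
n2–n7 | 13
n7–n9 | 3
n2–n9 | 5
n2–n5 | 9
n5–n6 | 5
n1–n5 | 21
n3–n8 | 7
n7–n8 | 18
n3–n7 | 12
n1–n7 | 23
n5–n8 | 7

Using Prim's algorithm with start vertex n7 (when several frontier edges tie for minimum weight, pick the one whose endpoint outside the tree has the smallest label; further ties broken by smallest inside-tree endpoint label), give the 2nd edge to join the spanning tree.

n2-n9

Prim's algorithm from n7:
Step 1: frontier [n7–n9 3, n3–n7 12, n2–n7 13, n7–n8 18, n1–n7 23] → take n7–n9 (3); add n9.
Step 2: frontier [n3–n7 12, n2–n7 13, n7–n8 18, n1–n7 23, n2–n9 5, n8–n9 22] → take n2–n9 (5); add n2.
Step 3: frontier [n2–n5 9, n2–n3 15, n3–n7 12, n7–n8 18, n1–n7 23, n8–n9 22] → take n2–n5 (9); add n5.
Step 4: frontier [n2–n3 15, n5–n6 5, n5–n8 7, n1–n5 21, n3–n7 12, n7–n8 18, n1–n7 23, n8–n9 22] → take n5–n6 (5); add n6.
Step 5: frontier [n2–n3 15, n5–n8 7, n1–n5 21, n3–n7 12, n7–n8 18, n1–n7 23, n8–n9 22] → take n5–n8 (7); add n8.
Step 6: frontier [n2–n3 15, n1–n5 21, n3–n7 12, n1–n7 23, n3–n8 7] → take n3–n8 (7); add n3.
Step 7: frontier [n1–n5 21, n1–n7 23] → take n1–n5 (21); add n1.
The 2nd edge added is n2–n9.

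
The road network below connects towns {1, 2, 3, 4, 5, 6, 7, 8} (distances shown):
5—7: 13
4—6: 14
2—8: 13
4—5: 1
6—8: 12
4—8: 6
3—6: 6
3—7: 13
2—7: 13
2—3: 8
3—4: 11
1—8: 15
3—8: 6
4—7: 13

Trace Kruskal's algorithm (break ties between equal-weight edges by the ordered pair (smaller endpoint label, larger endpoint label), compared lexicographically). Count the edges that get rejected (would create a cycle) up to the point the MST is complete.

7

Kruskal's algorithm — process edges by increasing weight (ties by edge label):
4—5 (1): add — endpoints in different components.
3—6 (6): add — endpoints in different components.
3—8 (6): add — endpoints in different components.
4—8 (6): add — endpoints in different components.
2—3 (8): add — endpoints in different components.
3—4 (11): skip — 3 and 4 already connected.
6—8 (12): skip — 6 and 8 already connected.
2—7 (13): add — endpoints in different components.
2—8 (13): skip — 2 and 8 already connected.
3—7 (13): skip — 3 and 7 already connected.
4—7 (13): skip — 4 and 7 already connected.
5—7 (13): skip — 5 and 7 already connected.
4—6 (14): skip — 4 and 6 already connected.
1—8 (15): add — endpoints in different components.
Edges rejected before the tree was complete: 7.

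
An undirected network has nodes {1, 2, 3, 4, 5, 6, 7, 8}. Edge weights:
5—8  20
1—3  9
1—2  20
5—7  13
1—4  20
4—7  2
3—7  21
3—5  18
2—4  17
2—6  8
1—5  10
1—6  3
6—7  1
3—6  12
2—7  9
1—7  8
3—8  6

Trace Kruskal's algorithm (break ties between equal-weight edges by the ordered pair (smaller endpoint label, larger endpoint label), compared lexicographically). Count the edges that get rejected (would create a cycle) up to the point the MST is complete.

Sort edges by weight, then run Kruskal:
6—7 (1): add — endpoints in different components.
4—7 (2): add — endpoints in different components.
1—6 (3): add — endpoints in different components.
3—8 (6): add — endpoints in different components.
1—7 (8): skip — 1 and 7 already connected.
2—6 (8): add — endpoints in different components.
1—3 (9): add — endpoints in different components.
2—7 (9): skip — 2 and 7 already connected.
1—5 (10): add — endpoints in different components.
Edges rejected before the tree was complete: 2.

2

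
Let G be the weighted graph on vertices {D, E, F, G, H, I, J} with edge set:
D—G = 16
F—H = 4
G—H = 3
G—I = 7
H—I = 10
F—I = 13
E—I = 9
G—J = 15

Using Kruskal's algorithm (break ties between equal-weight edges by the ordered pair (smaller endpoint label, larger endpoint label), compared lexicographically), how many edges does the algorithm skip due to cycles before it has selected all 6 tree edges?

2

Kruskal: consider edges lightest-first.
G—H (3): add — endpoints in different components.
F—H (4): add — endpoints in different components.
G—I (7): add — endpoints in different components.
E—I (9): add — endpoints in different components.
H—I (10): skip — H and I already connected.
F—I (13): skip — F and I already connected.
G—J (15): add — endpoints in different components.
D—G (16): add — endpoints in different components.
Edges rejected before the tree was complete: 2.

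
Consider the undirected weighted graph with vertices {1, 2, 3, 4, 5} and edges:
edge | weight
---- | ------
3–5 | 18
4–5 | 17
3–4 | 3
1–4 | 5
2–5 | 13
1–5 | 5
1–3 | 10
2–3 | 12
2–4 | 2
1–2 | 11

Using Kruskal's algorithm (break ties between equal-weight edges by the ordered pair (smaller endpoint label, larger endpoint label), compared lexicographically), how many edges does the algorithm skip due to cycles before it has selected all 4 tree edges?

0

Kruskal: consider edges lightest-first.
2–4 (2): add. Components now {1} {2,4} {3} {5}
3–4 (3): add. Components now {1} {2,3,4} {5}
1–4 (5): add. Components now {1,2,3,4} {5}
1–5 (5): add. Components now {1,2,3,4,5}
Edges rejected before the tree was complete: 0.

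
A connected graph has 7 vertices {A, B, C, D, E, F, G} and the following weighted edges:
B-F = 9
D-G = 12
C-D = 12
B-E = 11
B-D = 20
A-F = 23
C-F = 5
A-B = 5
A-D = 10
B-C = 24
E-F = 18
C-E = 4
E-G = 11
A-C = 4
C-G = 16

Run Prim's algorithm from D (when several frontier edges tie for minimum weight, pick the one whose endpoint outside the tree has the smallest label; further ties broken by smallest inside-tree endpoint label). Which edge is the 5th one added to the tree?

Grow the tree from D using Prim:
Step 1: cheapest edge leaving the tree is A-D (10); add A.
Step 2: cheapest edge leaving the tree is A-C (4); add C.
Step 3: cheapest edge leaving the tree is C-E (4); add E.
Step 4: cheapest edge leaving the tree is A-B (5); add B.
Step 5: cheapest edge leaving the tree is C-F (5); add F.
Step 6: cheapest edge leaving the tree is E-G (11); add G.
The 5th edge added is C-F.

C-F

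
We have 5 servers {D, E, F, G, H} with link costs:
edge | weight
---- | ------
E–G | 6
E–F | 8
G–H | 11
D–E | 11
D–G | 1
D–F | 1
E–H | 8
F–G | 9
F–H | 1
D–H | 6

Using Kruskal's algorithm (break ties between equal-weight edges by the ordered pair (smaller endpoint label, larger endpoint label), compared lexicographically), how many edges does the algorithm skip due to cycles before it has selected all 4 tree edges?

Kruskal: consider edges lightest-first.
D–F (1): add — endpoints in different components.
D–G (1): add — endpoints in different components.
F–H (1): add — endpoints in different components.
D–H (6): skip — D and H already connected.
E–G (6): add — endpoints in different components.
Edges rejected before the tree was complete: 1.

1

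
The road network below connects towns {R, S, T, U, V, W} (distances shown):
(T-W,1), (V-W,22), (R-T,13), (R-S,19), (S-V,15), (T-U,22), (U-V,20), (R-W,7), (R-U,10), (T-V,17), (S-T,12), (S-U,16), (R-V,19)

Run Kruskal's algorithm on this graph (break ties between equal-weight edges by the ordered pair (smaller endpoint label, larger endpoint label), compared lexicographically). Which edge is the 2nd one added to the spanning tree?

Sort edges by weight, then run Kruskal:
T-W (1): add. Components now {R} {T,W} {V} {U} {S}
R-W (7): add. Components now {R,T,W} {V} {U} {S}
R-U (10): add. Components now {R,T,U,W} {V} {S}
S-T (12): add. Components now {R,S,T,U,W} {V}
R-T (13): skip — R and T already connected.
S-V (15): add. Components now {R,S,T,U,V,W}
The 2nd edge added is R-W.

R-W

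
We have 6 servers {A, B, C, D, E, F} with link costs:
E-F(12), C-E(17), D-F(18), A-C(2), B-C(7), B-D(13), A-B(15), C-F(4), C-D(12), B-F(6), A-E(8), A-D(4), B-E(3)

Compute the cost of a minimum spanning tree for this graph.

Grow the tree from B using Prim:
Step 1: cheapest edge leaving the tree is B-E (3); add E.
Step 2: cheapest edge leaving the tree is B-F (6); add F.
Step 3: cheapest edge leaving the tree is C-F (4); add C.
Step 4: cheapest edge leaving the tree is A-C (2); add A.
Step 5: cheapest edge leaving the tree is A-D (4); add D.
MST edges: B-E, B-F, C-F, A-C, A-D; total weight 3+6+4+2+4 = 19.

19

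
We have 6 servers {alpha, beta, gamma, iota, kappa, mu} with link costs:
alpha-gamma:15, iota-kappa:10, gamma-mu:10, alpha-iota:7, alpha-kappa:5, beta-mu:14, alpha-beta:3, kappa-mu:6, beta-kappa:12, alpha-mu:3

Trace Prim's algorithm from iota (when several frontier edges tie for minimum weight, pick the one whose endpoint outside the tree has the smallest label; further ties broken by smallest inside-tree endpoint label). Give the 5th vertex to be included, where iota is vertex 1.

kappa

Prim, starting at iota.
Step 1: cheapest edge leaving the tree is alpha-iota (7); add alpha.
Step 2: cheapest edge leaving the tree is alpha-beta (3); add beta.
Step 3: cheapest edge leaving the tree is alpha-mu (3); add mu.
Step 4: cheapest edge leaving the tree is alpha-kappa (5); add kappa.
Step 5: cheapest edge leaving the tree is gamma-mu (10); add gamma.
Vertex order: iota, alpha, beta, mu, kappa, gamma. The 5th vertex is kappa.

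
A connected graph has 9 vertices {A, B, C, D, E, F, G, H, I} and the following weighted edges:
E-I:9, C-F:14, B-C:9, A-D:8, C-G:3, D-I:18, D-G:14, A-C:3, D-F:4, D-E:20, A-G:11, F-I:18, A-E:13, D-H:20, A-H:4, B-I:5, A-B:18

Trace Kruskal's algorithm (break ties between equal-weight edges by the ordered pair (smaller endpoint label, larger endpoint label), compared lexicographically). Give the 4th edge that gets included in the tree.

D-F

Sort edges by weight, then run Kruskal:
A-C (3): add — endpoints in different components.
C-G (3): add — endpoints in different components.
A-H (4): add — endpoints in different components.
D-F (4): add — endpoints in different components.
B-I (5): add — endpoints in different components.
A-D (8): add — endpoints in different components.
B-C (9): add — endpoints in different components.
E-I (9): add — endpoints in different components.
The 4th edge added is D-F.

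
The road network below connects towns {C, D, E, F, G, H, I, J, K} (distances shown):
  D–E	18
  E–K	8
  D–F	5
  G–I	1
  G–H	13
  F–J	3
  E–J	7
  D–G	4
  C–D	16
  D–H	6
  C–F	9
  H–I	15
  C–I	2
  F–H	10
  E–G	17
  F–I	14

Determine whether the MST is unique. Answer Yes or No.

Sort edges by weight, then run Kruskal:
G–I (1): add — endpoints in different components.
C–I (2): add — endpoints in different components.
F–J (3): add — endpoints in different components.
D–G (4): add — endpoints in different components.
D–F (5): add — endpoints in different components.
D–H (6): add — endpoints in different components.
E–J (7): add — endpoints in different components.
E–K (8): add — endpoints in different components.
Every non-tree edge has weight strictly greater than the heaviest edge on the tree path between its endpoints, so the MST is unique.

Yes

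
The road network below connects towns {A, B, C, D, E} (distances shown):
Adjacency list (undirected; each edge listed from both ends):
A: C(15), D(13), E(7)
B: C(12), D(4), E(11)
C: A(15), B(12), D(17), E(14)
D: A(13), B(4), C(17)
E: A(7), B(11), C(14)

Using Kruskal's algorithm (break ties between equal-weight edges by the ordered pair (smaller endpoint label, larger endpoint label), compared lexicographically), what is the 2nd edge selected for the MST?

A-E

Sort edges by weight, then run Kruskal:
B–D (4): add — endpoints in different components.
A–E (7): add — endpoints in different components.
B–E (11): add — endpoints in different components.
B–C (12): add — endpoints in different components.
The 2nd edge added is A–E.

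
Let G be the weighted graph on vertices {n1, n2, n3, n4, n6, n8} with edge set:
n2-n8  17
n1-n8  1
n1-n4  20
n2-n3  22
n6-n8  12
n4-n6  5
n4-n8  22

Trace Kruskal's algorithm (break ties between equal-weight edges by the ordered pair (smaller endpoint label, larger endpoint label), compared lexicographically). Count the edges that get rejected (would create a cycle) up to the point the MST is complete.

1

Kruskal's algorithm — process edges by increasing weight (ties by edge label):
n1-n8 (1): add. Components now {n1,n8} {n3} {n4} {n2} {n6}
n4-n6 (5): add. Components now {n1,n8} {n3} {n4,n6} {n2}
n6-n8 (12): add. Components now {n1,n4,n6,n8} {n3} {n2}
n2-n8 (17): add. Components now {n1,n2,n4,n6,n8} {n3}
n1-n4 (20): skip — n4 and n1 already connected.
n2-n3 (22): add. Components now {n1,n2,n3,n4,n6,n8}
Edges rejected before the tree was complete: 1.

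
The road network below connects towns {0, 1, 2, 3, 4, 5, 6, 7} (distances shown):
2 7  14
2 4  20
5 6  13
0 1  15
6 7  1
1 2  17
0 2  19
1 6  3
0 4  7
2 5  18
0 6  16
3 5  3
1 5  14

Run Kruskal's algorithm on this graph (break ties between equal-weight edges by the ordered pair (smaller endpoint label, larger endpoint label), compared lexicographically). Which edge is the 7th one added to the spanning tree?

0-1

Sort edges by weight, then run Kruskal:
6 7 (1): add — endpoints in different components.
1 6 (3): add — endpoints in different components.
3 5 (3): add — endpoints in different components.
0 4 (7): add — endpoints in different components.
5 6 (13): add — endpoints in different components.
1 5 (14): skip — 1 and 5 already connected.
2 7 (14): add — endpoints in different components.
0 1 (15): add — endpoints in different components.
The 7th edge added is 0 1.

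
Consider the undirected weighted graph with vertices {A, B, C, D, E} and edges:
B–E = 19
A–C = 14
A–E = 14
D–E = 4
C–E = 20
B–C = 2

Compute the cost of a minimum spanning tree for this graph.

Grow the tree from E using Prim:
Step 1: frontier [D–E 4, A–E 14, B–E 19, C–E 20] → take D–E (4); add D.
Step 2: frontier [A–E 14, B–E 19, C–E 20] → take A–E (14); add A.
Step 3: frontier [A–C 14, B–E 19, C–E 20] → take A–C (14); add C.
Step 4: frontier [B–C 2, B–E 19] → take B–C (2); add B.
MST edges: D–E, A–E, A–C, B–C; total weight 4+14+14+2 = 34.

34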